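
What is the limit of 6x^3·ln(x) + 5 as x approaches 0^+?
The product is a 0·∞ indeterminate form at x → 0⁺.
Rewrite the product as 6·ln(x) / x^(-3) and apply L'Hôpital, or use the standard hierarchy x^(-3) ≫ |ln x| as x → 0⁺.
The indeterminate product → 0, so the limit = 5.

Final answer: 5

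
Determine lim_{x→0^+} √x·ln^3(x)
This is a 0·∞ indeterminate form at x → 0⁺.
Rewrite the product as ln^3(x) / x^(-1/2) and apply L'Hôpital, or use the standard hierarchy x^(-1/2) ≫ |ln x|^3 as x → 0⁺.
The indeterminate product → 0, so the limit = 0.

Final answer: 0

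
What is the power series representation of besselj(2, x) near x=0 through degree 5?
-x^4/96 + x^2/8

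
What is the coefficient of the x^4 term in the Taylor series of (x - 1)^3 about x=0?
Expand to order 4: (x - 1)^3 = x^3 - 3·x^2 + 3·x - 1 + O(x^5).
The coefficient of x^4 is 0.

Final answer: 0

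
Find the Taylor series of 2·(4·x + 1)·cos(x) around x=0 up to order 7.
-x^7/90 - x^6/360 + x^5/3 + x^4/12 - 4·x^3 - x^2 + 8·x + 2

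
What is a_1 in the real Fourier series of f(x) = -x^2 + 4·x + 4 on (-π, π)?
a_1 = (1/π) ∫_{-π}^{π} f(x)·cos(1x) dx.
Evaluate the integral (use parity and integration by parts as needed): a_1 = 4.

Final answer: 4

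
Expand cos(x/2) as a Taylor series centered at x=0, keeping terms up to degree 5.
x^4/384 - x^2/8 + 1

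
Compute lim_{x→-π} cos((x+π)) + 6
Direct substitution at x = -π gives 7.

Final answer: 7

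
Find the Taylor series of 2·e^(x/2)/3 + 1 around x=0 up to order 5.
x^5/5760 + x^4/576 + x^3/72 + x^2/12 + x/3 + 5/3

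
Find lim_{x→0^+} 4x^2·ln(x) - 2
The product is a 0·∞ indeterminate form at x → 0⁺.
Rewrite the product as 4·ln(x) / x^(-2) and apply L'Hôpital, or use the standard hierarchy x^(-2) ≫ |ln x| as x → 0⁺.
The indeterminate product → 0, so the limit = -2.

Final answer: -2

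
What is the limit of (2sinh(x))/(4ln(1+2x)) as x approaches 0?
Both numerator and denominator → 0 as x → 0; this is a 0/0 indeterminate form.
Expand each to leading order near x = 0: numerator ~ 2·x, denominator ~ 8·x.
The limit of the ratio is 1/4.

Final answer: 1/4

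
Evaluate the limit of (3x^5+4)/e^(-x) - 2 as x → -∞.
The quotient is an ∞/∞ indeterminate form as x → -∞.
Compare growth rates of the dominant terms (exponentials ≫ polynomials ≫ logarithms), or apply L'Hôpital's rule; the quotient → 0.
Adding the constant: 0 - 2 = -2. Limit = -2.

Final answer: -2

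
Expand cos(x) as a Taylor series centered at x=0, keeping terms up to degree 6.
-x^6/720 + x^4/24 - x^2/2 + 1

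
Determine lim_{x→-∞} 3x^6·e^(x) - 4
The product is a 0·∞ indeterminate form at x → -∞.
Rewrite the product as 3x^6 / e^(-x) (an ∞/∞ form) and apply L'Hôpital, or use the standard hierarchy e^(|x|) ≫ |x^6| as x → -∞.
The indeterminate product → 0, so the limit = -4.

Final answer: -4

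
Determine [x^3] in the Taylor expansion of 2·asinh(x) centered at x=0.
Expand to order 3: 2·asinh(x) = -x^3/3 + 2·x + O(x^4).
The coefficient of x^3 is -1/3.

Final answer: -1/3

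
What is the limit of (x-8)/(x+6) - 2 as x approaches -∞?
Evaluate the dominant behaviour as x → -∞; each term tends to a finite value or vanishes.
Limit = -1.

Final answer: -1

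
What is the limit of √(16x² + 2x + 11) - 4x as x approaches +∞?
As x → +∞: multiply by the conjugate to get (2x+11)/(√(16x²+2x+11)+4x); the denominator ~ 8x, so the limit is 2/8 = 1/4.
Limit = 1/4.

Final answer: 1/4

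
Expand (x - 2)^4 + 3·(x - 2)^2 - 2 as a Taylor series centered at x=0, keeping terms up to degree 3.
-8·x^3 + 27·x^2 - 44·x + 26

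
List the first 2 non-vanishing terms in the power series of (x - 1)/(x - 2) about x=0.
1/2 - x/4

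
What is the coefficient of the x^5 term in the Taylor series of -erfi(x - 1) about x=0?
Expand to order 5: -erfi(x - 1) = -19·e·x^5/(15·√(π)) + 5·e·x^4/(3·√(π)) - 2·e·x^3/√(π) + 2·e·x^2/√(π) - 2·e·x/√(π) + erfi(1) + O(x^6).
The coefficient of x^5 is -19·e/(15·√(π)).

Final answer: -19·e/(15·√(π))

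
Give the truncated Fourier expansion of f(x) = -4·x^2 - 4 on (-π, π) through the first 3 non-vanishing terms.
16·cos(x) - 4·cos(2·x) - 4·π^2/3 - 4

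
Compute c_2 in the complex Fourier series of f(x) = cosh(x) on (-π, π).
Compute the real Fourier coefficients first: a_2 = 2·sinh(π)/(5·π), b_2 = 0.
Then c_2 = (a_2 − i·b_2)/2 = sinh(π)/(5·π).

Final answer: sinh(π)/(5·π)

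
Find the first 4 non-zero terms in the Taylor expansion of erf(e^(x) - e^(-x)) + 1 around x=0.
113·x^5/(30·√(π)) - 14·x^3/(3·√(π)) + 4·x/√(π) + 1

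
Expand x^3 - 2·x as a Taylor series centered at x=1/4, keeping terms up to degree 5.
-31/64 - 29·(x - 1/4)/16 + 3·(x - 1/4)^2/4 + (x - 1/4)^3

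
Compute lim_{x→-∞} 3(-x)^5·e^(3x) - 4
The product is a 0·∞ indeterminate form at x → -∞.
Rewrite the product as 3(-x)^5 / e^(-3x) (an ∞/∞ form) and apply L'Hôpital, or use the standard hierarchy e^(3|x|) ≫ |(-x)^5| as x → -∞.
The indeterminate product → 0, so the limit = -4.

Final answer: -4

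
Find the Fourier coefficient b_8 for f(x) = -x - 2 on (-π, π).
b_8 = (1/π) ∫_{-π}^{π} f(x)·sin(8x) dx.
Evaluate the integral (use parity and integration by parts as needed): b_8 = 1/4.

Final answer: 1/4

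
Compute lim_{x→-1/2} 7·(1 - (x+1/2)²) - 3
Direct substitution at x = -1/2 gives 4.

Final answer: 4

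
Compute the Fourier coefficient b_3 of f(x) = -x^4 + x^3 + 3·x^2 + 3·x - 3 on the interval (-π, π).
b_3 = (1/π) ∫_{-π}^{π} f(x)·sin(3x) dx.
Evaluate the integral (use parity and integration by parts as needed): b_3 = 14/9 + 2·π^2/3.

Final answer: 14/9 + 2·π^2/3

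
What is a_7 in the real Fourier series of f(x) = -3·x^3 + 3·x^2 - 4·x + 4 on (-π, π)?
a_7 = (1/π) ∫_{-π}^{π} f(x)·cos(7x) dx.
Evaluate the integral (use parity and integration by parts as needed): a_7 = -12/49.

Final answer: -12/49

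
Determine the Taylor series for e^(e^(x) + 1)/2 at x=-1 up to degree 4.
e·e^(e^(-1))/2 + e^(e^(-1))·(x + 1)/2 + (e^(e^(-1)) + e·e^(e^(-1)))·e^(-1)·(x + 1)^2/4 + (e^(e^(-1)) + e^(2)·e^(e^(-1)) + 3·e·e^(e^(-1)))·e^(-2)·(x + 1)^3/12 + (e^(e^(-1)) + 6·e·e^(e^(-1)) + e^(3)·e^(e^(-1)) + 7·e^(2)·e^(e^(-1)))·e^(-3)·(x + 1)^4/48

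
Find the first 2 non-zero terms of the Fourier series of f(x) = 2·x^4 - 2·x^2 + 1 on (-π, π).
(104 - 16·π^2)·cos(x) - 2·π^2/3 + 1 + 2·π^4/5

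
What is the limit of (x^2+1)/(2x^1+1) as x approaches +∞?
This is an ∞/∞ indeterminate form as x → +∞.
Divide numerator and denominator by x^2 and let the lower-order terms vanish; the numerator's degree 2 exceeds the denominator's degree 1, so the quotient diverges.
Limit = ∞.

Final answer: ∞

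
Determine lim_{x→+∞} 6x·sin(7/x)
As x → +∞: let u = 7/x → 0⁺; then 6·x·sin(7/x) = 6·7·sin(u)/u → 6·7·1 = 42.
Limit = 42.

Final answer: 42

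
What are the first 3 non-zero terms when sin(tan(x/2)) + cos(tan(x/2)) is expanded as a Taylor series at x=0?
-x^2/8 + x/2 + 1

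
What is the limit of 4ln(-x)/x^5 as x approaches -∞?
This is an ∞/∞ indeterminate form as x → -∞.
Compare growth rates of the dominant terms (exponentials ≫ polynomials ≫ logarithms), or apply L'Hôpital's rule; the quotient → 0.
Limit = 0.

Final answer: 0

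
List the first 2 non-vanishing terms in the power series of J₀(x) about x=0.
1 - x^2/4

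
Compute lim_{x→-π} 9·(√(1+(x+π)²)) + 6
Direct substitution at x = -π gives 15.

Final answer: 15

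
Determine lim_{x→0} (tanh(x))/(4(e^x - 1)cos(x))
Both numerator and denominator → 0 as x → 0; this is a 0/0 indeterminate form.
Expand each to leading order near x = 0: numerator ~ x, denominator ~ 4·x.
The limit of the ratio is 1/4.

Final answer: 1/4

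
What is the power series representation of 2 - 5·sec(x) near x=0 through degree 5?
-25·x^4/24 - 5·x^2/2 - 3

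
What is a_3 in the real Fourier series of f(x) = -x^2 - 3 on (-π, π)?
a_3 = (1/π) ∫_{-π}^{π} f(x)·cos(3x) dx.
Evaluate the integral (use parity and integration by parts as needed): a_3 = 4/9.

Final answer: 4/9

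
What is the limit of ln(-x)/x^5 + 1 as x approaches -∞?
The quotient is an ∞/∞ indeterminate form as x → -∞.
Compare growth rates of the dominant terms (exponentials ≫ polynomials ≫ logarithms), or apply L'Hôpital's rule; the quotient → 0.
Adding the constant: 0 + 1 = 1. Limit = 1.

Final answer: 1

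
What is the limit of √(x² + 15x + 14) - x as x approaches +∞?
This is an ∞ − ∞ indeterminate form.
Multiply and divide by the conjugate √(x²+15x + 14) + x; the x² terms cancel, leaving (15x + 14)/(√(x²+15x + 14)+x) → 15/2.
Limit = 15/2.

Final answer: 15/2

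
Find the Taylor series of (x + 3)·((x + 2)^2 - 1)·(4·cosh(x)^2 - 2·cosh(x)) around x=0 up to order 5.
87·x^5/4 + 129·x^4/4 + 47·x^3 + 41·x^2 + 30·x + 18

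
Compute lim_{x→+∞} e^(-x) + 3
Evaluate the dominant behaviour as x → +∞; each term tends to a finite value or vanishes.
Limit = 3.

Final answer: 3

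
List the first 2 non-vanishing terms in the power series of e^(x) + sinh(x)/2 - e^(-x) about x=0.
5·x^3/12 + 5·x/2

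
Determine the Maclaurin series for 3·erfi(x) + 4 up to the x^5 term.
3·x^5/(5·√(π)) + 2·x^3/√(π) + 6·x/√(π) + 4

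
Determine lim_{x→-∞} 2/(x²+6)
Evaluate the dominant behaviour as x → -∞; each term tends to a finite value or vanishes.
Limit = 0.

Final answer: 0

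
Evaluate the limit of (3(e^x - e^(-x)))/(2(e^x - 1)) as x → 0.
Both numerator and denominator → 0 as x → 0; this is a 0/0 indeterminate form.
Expand each to leading order near x = 0: numerator ~ 6·x, denominator ~ 2·x.
The limit of the ratio is 3.

Final answer: 3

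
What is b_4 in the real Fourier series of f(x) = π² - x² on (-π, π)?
b_4 = (1/π) ∫_{-π}^{π} f(x)·sin(4x) dx.
Evaluate the integral (use parity and integration by parts as needed): b_4 = 0.

Final answer: 0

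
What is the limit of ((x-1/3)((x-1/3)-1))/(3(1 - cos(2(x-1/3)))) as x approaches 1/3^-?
Both numerator and denominator → 0 as x → 1/3^-; this is a 0/0 indeterminate form.
Expand each to leading order near x = 1/3: numerator ~ -(x - 1/3), denominator ~ 6·(x - 1/3)^2.
The limit of the ratio is ∞.

Final answer: ∞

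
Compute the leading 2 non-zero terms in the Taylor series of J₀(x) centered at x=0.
1 - x^2/4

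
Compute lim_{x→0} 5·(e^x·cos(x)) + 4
Direct substitution at x = 0 gives 9.

Final answer: 9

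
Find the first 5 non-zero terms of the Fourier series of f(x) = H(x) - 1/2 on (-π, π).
2·sin(x)/π + 2·sin(3·x)/(3·π) + 2·sin(5·x)/(5·π) + 2·sin(7·x)/(7·π) + 2·sin(9·x)/(9·π)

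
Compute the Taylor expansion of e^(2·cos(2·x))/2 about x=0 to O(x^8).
-364·x^6·e^(2)/45 + 14·x^4·e^(2)/3 - 2·x^2·e^(2) + e^(2)/2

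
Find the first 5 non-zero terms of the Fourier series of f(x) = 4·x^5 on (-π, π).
(-160·π^2 + 8·π^4 + 960)·sin(x) + (-4·π^4 - 30 + 20·π^2)·sin(2·x) + (-160·π^2/27 + 320/81 + 8·π^4/3)·sin(3·x) + (-2·π^4 - 15/16 + 5·π^2/2)·sin(4·x) + (-32·π^2/25 + 192/625 + 8·π^4/5)·sin(5·x)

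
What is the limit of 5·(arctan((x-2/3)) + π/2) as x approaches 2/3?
Direct substitution at x = 2/3 gives 5·π/2.

Final answer: 5·π/2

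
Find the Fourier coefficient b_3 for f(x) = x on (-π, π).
b_3 = (1/π) ∫_{-π}^{π} f(x)·sin(3x) dx.
Evaluate the integral (use parity and integration by parts as needed): b_3 = 2/3.

Final answer: 2/3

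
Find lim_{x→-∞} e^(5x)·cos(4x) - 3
Evaluate the dominant behaviour as x → -∞; each term tends to a finite value or vanishes.
Limit = -3.

Final answer: -3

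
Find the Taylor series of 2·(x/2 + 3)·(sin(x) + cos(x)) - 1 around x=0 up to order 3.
-3·x^3/2 - 2·x^2 + 7·x + 5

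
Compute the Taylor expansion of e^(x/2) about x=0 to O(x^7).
x^6/46080 + x^5/3840 + x^4/384 + x^3/48 + x^2/8 + x/2 + 1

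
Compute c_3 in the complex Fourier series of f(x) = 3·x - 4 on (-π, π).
Compute the real Fourier coefficients first: a_3 = 0, b_3 = 2.
Then c_3 = (a_3 − i·b_3)/2 = -i.

Final answer: -i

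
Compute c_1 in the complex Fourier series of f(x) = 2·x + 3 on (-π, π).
Compute the real Fourier coefficients first: a_1 = 0, b_1 = 4.
Then c_1 = (a_1 − i·b_1)/2 = -2·i.

Final answer: -2·i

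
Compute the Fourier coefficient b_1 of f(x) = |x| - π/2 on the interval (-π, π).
b_1 = (1/π) ∫_{-π}^{π} f(x)·sin(1x) dx.
Evaluate the integral (use parity and integration by parts as needed): b_1 = 0.

Final answer: 0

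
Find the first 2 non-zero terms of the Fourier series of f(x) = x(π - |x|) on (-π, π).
8·sin(x)/π + 8·sin(3·x)/(27·π)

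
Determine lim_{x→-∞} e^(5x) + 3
Evaluate the dominant behaviour as x → -∞; each term tends to a finite value or vanishes.
Limit = 3.

Final answer: 3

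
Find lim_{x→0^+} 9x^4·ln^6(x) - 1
The product is a 0·∞ indeterminate form at x → 0⁺.
Rewrite the product as 9·ln^6(x) / x^(-4) and apply L'Hôpital, or use the standard hierarchy x^(-4) ≫ |ln x|^6 as x → 0⁺.
The indeterminate product → 0, so the limit = -1.

Final answer: -1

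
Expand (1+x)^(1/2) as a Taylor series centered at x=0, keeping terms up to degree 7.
33·x^7/2048 - 21·x^6/1024 + 7·x^5/256 - 5·x^4/128 + x^3/16 - x^2/8 + x/2 + 1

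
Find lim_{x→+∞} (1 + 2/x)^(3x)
As x → +∞: write (1 + 2/x)^(3x) = ((1 + 2/x)^x)^3 → (e^2)^3 = e^6.
Limit = e^(6).

Final answer: e^(6)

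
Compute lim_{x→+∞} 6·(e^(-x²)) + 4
Evaluate the dominant behaviour as x → +∞; each term tends to a finite value or vanishes.
Limit = 4.

Final answer: 4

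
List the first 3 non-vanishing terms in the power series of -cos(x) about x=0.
-x^4/24 + x^2/2 - 1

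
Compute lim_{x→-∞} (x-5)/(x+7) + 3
Evaluate the dominant behaviour as x → -∞; each term tends to a finite value or vanishes.
Limit = 4.

Final answer: 4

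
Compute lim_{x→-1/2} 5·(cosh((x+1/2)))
Direct substitution at x = -1/2 gives 5.

Final answer: 5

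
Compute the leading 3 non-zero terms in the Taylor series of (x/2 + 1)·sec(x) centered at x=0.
x^2/2 + x/2 + 1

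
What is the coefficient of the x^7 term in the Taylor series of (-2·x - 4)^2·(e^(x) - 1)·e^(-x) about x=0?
Expand to order 7: (-2·x - 4)^2·(e^(x) - 1)·e^(-x) = x^7/70 - x^6/18 + 2·x^5/15 - 4·x^3/3 + 8·x^2 + 16·x + O(x^8).
The coefficient of x^7 is 1/70.

Final answer: 1/70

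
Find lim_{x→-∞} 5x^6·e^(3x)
This is a 0·∞ indeterminate form at x → -∞.
Rewrite the product as 5x^6 / e^(-3x) (an ∞/∞ form) and apply L'Hôpital, or use the standard hierarchy e^(3|x|) ≫ |x^6| as x → -∞.
The indeterminate product → 0, so the limit = 0.

Final answer: 0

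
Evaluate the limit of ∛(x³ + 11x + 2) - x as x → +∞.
This is an ∞ − ∞ indeterminate form.
Multiply by (A² + AB + B²)/(A² + AB + B²) where A = ∛(x³+11x + 2), B = x to use A³ − B³ = (A−B)(A²+AB+B²); the x³ terms cancel, leaving (11x + 2)/(A²+AB+B²) with denominator ~ 3x², so the limit is 0.
Limit = 0.

Final answer: 0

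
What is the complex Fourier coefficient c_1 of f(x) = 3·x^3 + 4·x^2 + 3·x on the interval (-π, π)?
Compute the real Fourier coefficients first: a_1 = -16, b_1 = -30 + 6·π^2.
Then c_1 = (a_1 − i·b_1)/2 = -8 - 3·i·π^2 + 15·i.

Final answer: -8 - 3·i·π^2 + 15·i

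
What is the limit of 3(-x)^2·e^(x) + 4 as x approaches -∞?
The product is a 0·∞ indeterminate form at x → -∞.
Rewrite the product as 3(-x)^2 / e^(-x) (an ∞/∞ form) and apply L'Hôpital, or use the standard hierarchy e^(|x|) ≫ |(-x)^2| as x → -∞.
The indeterminate product → 0, so the limit = 4.

Final answer: 4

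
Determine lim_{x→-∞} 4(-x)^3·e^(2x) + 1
The product is a 0·∞ indeterminate form at x → -∞.
Rewrite the product as 4(-x)^3 / e^(-2x) (an ∞/∞ form) and apply L'Hôpital, or use the standard hierarchy e^(2|x|) ≫ |(-x)^3| as x → -∞.
The indeterminate product → 0, so the limit = 1.

Final answer: 1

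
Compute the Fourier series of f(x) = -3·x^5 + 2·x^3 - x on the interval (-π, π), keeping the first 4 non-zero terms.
(-746 - 6·π^4 + 124·π^2)·sin(x) + (-17·π^2 + 53/2 + 3·π^4)·sin(2·x) + (-2·π^4 - 122/27 + 52·π^2/9)·sin(3·x) + (-23·π^2/8 + 101/64 + 3·π^4/2)·sin(4·x)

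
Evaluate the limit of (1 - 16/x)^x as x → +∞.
As x → +∞: this is the defining limit (1 - 16/x)^x → e^(-16).
Limit = e^(-16).

Final answer: e^(-16)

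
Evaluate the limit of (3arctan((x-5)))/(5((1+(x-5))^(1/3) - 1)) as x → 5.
Both numerator and denominator → 0 as x → 5; this is a 0/0 indeterminate form.
Expand each to leading order near x = 5: numerator ~ 3·(x - 5), denominator ~ 5·(x - 5)/3.
The limit of the ratio is 9/5.

Final answer: 9/5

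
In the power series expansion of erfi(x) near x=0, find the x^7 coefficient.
Expand to order 7: erfi(x) = x^7/(21·√(π)) + x^5/(5·√(π)) + 2·x^3/(3·√(π)) + 2·x/√(π) + O(x^8).
The coefficient of x^7 is 1/(21·√(π)).

Final answer: 1/(21·√(π))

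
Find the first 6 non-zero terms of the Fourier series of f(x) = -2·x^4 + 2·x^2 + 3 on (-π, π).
(-104 + 16·π^2)·cos(x) + (8 - 4·π^2)·cos(2·x) + (-56/27 + 16·π^2/9)·cos(3·x) + (7/8 - π^2)·cos(4·x) + (-296/625 + 16·π^2/25)·cos(5·x) - 2·π^4/5 + 3 + 2·π^2/3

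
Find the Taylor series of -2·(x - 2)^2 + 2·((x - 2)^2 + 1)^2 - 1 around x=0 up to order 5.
2·x^4 - 16·x^3 + 50·x^2 - 72·x + 41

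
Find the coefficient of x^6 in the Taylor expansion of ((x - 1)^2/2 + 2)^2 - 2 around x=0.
Expand to order 6: ((x - 1)^2/2 + 2)^2 - 2 = x^4/4 - x^3 + 7·x^2/2 - 5·x + 17/4 + O(x^7).
The coefficient of x^6 is 0.

Final answer: 0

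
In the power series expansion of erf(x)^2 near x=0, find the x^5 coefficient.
Expand to order 5: erf(x)^2 = -8·x^4/(3·π) + 4·x^2/π + O(x^6).
The coefficient of x^5 is 0.

Final answer: 0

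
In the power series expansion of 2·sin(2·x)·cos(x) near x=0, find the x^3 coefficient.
Expand to order 3: 2·sin(2·x)·cos(x) = -14·x^3/3 + 4·x + O(x^4).
The coefficient of x^3 is -14/3.

Final answer: -14/3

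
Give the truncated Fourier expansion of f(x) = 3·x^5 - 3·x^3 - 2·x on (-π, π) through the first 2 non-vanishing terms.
(-126·π^2 + 6·π^4 + 752)·sin(x) + (-3·π^4 - 25 + 18·π^2)·sin(2·x)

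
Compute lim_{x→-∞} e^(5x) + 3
Evaluate the dominant behaviour as x → -∞; each term tends to a finite value or vanishes.
Limit = 3.

Final answer: 3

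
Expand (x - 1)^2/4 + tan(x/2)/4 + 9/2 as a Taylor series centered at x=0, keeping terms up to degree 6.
x^5/960 + x^3/96 + x^2/4 - 3·x/8 + 19/4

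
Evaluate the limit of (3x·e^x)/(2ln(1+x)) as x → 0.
Both numerator and denominator → 0 as x → 0; this is a 0/0 indeterminate form.
Expand each to leading order near x = 0: numerator ~ 3·x, denominator ~ 2·x.
The limit of the ratio is 3/2.

Final answer: 3/2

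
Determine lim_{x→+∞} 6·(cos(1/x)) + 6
Evaluate the dominant behaviour as x → +∞; each term tends to a finite value or vanishes.
Limit = 12.

Final answer: 12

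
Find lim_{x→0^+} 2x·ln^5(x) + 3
The product is a 0·∞ indeterminate form at x → 0⁺.
Rewrite the product as 2·ln^5(x) / x^(-1) and apply L'Hôpital, or use the standard hierarchy x^(-1) ≫ |ln x|^5 as x → 0⁺.
The indeterminate product → 0, so the limit = 3.

Final answer: 3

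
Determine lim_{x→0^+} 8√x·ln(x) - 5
The product is a 0·∞ indeterminate form at x → 0⁺.
Rewrite the product as 8·ln(x) / x^(-1/2) and apply L'Hôpital, or use the standard hierarchy x^(-1/2) ≫ |ln x| as x → 0⁺.
The indeterminate product → 0, so the limit = -5.

Final answer: -5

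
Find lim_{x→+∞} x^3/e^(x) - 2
The quotient is an ∞/∞ indeterminate form as x → +∞.
The exponential denominator e^(x) dominates the polynomial numerator (e^x ≫ x^3 as x → ∞), so the quotient → 0.
Adding the constant: 0 - 2 = -2. Limit = -2.

Final answer: -2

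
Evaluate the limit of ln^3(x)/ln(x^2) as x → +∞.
This is an ∞/∞ indeterminate form as x → +∞.
Write ln(x^2) = 2·ln(x), reducing the quotient to ln^2(x)/2 → ∞.
Limit = ∞.

Final answer: ∞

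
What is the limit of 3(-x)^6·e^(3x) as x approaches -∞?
This is a 0·∞ indeterminate form at x → -∞.
Rewrite the product as 3(-x)^6 / e^(-3x) (an ∞/∞ form) and apply L'Hôpital, or use the standard hierarchy e^(3|x|) ≫ |(-x)^6| as x → -∞.
The indeterminate product → 0, so the limit = 0.

Final answer: 0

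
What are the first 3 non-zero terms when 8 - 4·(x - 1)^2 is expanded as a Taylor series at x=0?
-4·x^2 + 8·x + 4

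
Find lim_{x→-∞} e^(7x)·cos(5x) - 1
Evaluate the dominant behaviour as x → -∞; each term tends to a finite value or vanishes.
Limit = -1.

Final answer: -1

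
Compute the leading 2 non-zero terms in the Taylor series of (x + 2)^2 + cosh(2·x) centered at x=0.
4·x + 5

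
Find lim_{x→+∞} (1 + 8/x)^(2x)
As x → +∞: write (1 + 8/x)^(2x) = ((1 + 8/x)^x)^2 → (e^8)^2 = e^16.
Limit = e^(16).

Final answer: e^(16)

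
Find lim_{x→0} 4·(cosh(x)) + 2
Direct substitution at x = 0 gives 6.

Final answer: 6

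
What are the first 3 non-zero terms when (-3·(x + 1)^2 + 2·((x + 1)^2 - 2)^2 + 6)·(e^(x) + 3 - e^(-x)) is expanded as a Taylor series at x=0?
-25·x^2 - 32·x + 15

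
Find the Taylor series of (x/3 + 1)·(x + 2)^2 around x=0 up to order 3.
x^3/3 + 7·x^2/3 + 16·x/3 + 4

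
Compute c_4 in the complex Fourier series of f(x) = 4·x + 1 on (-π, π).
Compute the real Fourier coefficients first: a_4 = 0, b_4 = -2.
Then c_4 = (a_4 − i·b_4)/2 = i.

Final answer: i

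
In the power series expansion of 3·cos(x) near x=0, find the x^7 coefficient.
Expand to order 7: 3·cos(x) = -x^6/240 + x^4/8 - 3·x^2/2 + 3 + O(x^8).
The coefficient of x^7 is 0.

Final answer: 0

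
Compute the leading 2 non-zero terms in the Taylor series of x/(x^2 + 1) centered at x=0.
-x^3 + x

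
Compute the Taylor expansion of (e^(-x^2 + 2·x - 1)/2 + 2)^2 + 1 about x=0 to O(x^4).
x^3·(-2·e^(-1)/(3·(e^(-1)/2 + 2)) + e^(-2)/(e^(-1)/2 + 2)^2)·(e^(-1)/2 + 2)^2 + x^2·(e^(-2)/(e^(-1)/2 + 2)^2 + e^(-1)/(e^(-1)/2 + 2))·(e^(-1)/2 + 2)^2 + 2·x·(e^(-1)/2 + 2)·e^(-1) + 1 + (e^(-1)/2 + 2)^2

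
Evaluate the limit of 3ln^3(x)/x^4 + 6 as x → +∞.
The quotient is an ∞/∞ indeterminate form as x → +∞.
The polynomial denominator x^4 dominates the logarithmic numerator (any positive power of x ≫ ln^3(x) as x → ∞), so the quotient → 0.
Adding the constant: 0 + 6 = 6. Limit = 6.

Final answer: 6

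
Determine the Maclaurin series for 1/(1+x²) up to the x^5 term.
x^4 - x^2 + 1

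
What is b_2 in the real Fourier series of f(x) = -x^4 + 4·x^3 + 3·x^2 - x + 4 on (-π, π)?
b_2 = (1/π) ∫_{-π}^{π} f(x)·sin(2x) dx.
Evaluate the integral (use parity and integration by parts as needed): b_2 = 7 - 4·π^2.

Final answer: 7 - 4·π^2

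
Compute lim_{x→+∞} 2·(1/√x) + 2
Evaluate the dominant behaviour as x → +∞; each term tends to a finite value or vanishes.
Limit = 2.

Final answer: 2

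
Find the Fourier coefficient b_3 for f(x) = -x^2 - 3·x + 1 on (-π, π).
b_3 = (1/π) ∫_{-π}^{π} f(x)·sin(3x) dx.
Evaluate the integral (use parity and integration by parts as needed): b_3 = -2.

Final answer: -2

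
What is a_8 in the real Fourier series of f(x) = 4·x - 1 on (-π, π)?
a_8 = (1/π) ∫_{-π}^{π} f(x)·cos(8x) dx.
Evaluate the integral (use parity and integration by parts as needed): a_8 = 0.

Final answer: 0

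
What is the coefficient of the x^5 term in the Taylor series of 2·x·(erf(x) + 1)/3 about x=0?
Expand to order 5: 2·x·(erf(x) + 1)/3 = -4·x^4/(9·√(π)) + 4·x^2/(3·√(π)) + 2·x/3 + O(x^6).
The coefficient of x^5 is 0.

Final answer: 0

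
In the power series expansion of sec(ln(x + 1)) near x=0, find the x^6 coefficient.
Expand to order 6: sec(ln(x + 1)) = 19·x^6/18 - 5·x^5/6 + 2·x^4/3 - x^3/2 + x^2/2 + 1 + O(x^7).
The coefficient of x^6 is 19/18.

Final answer: 19/18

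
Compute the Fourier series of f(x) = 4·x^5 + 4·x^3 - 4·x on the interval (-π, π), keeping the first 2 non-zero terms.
(-152·π^2 + 8·π^4 + 904)·sin(x) + (-4·π^4 - 20 + 16·π^2)·sin(2·x)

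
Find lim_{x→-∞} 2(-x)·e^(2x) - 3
The product is a 0·∞ indeterminate form at x → -∞.
Rewrite the product as 2(-x) / e^(-2x) (an ∞/∞ form) and apply L'Hôpital, or use the standard hierarchy e^(2|x|) ≫ |(-x)| as x → -∞.
The indeterminate product → 0, so the limit = -3.

Final answer: -3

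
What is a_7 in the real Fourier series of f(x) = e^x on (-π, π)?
a_7 = (1/π) ∫_{-π}^{π} f(x)·cos(7x) dx.
Evaluate the integral (use parity and integration by parts as needed): a_7 = (1 - e^(2·π))·e^(-π)/(50·π).

Final answer: (1 - e^(2·π))·e^(-π)/(50·π)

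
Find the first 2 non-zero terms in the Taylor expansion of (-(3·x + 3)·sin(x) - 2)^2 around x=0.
12·x + 4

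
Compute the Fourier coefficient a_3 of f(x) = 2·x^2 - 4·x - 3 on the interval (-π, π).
a_3 = (1/π) ∫_{-π}^{π} f(x)·cos(3x) dx.
Evaluate the integral (use parity and integration by parts as needed): a_3 = -8/9.

Final answer: -8/9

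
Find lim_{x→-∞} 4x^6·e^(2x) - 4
The product is a 0·∞ indeterminate form at x → -∞.
Rewrite the product as 4x^6 / e^(-2x) (an ∞/∞ form) and apply L'Hôpital, or use the standard hierarchy e^(2|x|) ≫ |x^6| as x → -∞.
The indeterminate product → 0, so the limit = -4.

Final answer: -4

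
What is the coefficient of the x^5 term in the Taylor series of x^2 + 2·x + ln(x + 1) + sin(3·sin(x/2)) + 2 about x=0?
Expand to order 5: x^2 + 2·x + ln(x + 1) + sin(3·sin(x/2)) + 2 = 107·x^5/320 - x^4/4 - 7·x^3/24 + x^2/2 + 9·x/2 + 2 + O(x^6).
The coefficient of x^5 is 107/320.

Final answer: 107/320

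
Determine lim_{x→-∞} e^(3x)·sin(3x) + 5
Evaluate the dominant behaviour as x → -∞; each term tends to a finite value or vanishes.
Limit = 5.

Final answer: 5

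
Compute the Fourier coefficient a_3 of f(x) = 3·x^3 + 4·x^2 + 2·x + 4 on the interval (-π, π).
a_3 = (1/π) ∫_{-π}^{π} f(x)·cos(3x) dx.
Evaluate the integral (use parity and integration by parts as needed): a_3 = -16/9.

Final answer: -16/9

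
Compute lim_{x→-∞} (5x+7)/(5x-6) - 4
Evaluate the dominant behaviour as x → -∞; each term tends to a finite value or vanishes.
Limit = -3.

Final answer: -3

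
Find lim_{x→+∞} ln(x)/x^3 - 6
The quotient is an ∞/∞ indeterminate form as x → +∞.
The polynomial denominator x^3 dominates the logarithmic numerator (any positive power of x ≫ ln(x) as x → ∞), so the quotient → 0.
Adding the constant: 0 - 6 = -6. Limit = -6.

Final answer: -6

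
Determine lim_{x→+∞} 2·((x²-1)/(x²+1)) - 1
Evaluate the dominant behaviour as x → +∞; each term tends to a finite value or vanishes.
Limit = 1.

Final answer: 1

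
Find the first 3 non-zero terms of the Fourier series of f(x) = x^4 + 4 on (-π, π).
(48 - 8·π^2)·cos(x) + (-3 + 2·π^2)·cos(2·x) + 4 + π^4/5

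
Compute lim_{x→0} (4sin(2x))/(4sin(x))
Both numerator and denominator → 0 as x → 0; this is a 0/0 indeterminate form.
Expand each to leading order near x = 0: numerator ~ 8·x, denominator ~ 4·x.
The limit of the ratio is 2.

Final answer: 2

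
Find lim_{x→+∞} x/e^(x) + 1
The quotient is an ∞/∞ indeterminate form as x → +∞.
The exponential denominator e^(x) dominates the polynomial numerator (e^x ≫ x as x → ∞), so the quotient → 0.
Adding the constant: 0 + 1 = 1. Limit = 1.

Final answer: 1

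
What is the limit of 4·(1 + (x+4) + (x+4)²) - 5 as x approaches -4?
Direct substitution at x = -4 gives -1.

Final answer: -1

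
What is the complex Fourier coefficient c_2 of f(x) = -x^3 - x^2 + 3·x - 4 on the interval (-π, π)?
Compute the real Fourier coefficients first: a_2 = -1, b_2 = -9/2 + π^2.
Then c_2 = (a_2 − i·b_2)/2 = -1/2 - i·π^2/2 + 9·i/4.

Final answer: -1/2 - i·π^2/2 + 9·i/4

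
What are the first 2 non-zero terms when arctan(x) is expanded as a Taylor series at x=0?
-x^3/3 + x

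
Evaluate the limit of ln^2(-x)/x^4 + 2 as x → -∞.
The quotient is an ∞/∞ indeterminate form as x → -∞.
Compare growth rates of the dominant terms (exponentials ≫ polynomials ≫ logarithms), or apply L'Hôpital's rule; the quotient → 0.
Adding the constant: 0 + 2 = 2. Limit = 2.

Final answer: 2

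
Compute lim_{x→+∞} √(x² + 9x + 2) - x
This is an ∞ − ∞ indeterminate form.
Multiply and divide by the conjugate √(x²+9x + 2) + x; the x² terms cancel, leaving (9x + 2)/(√(x²+9x + 2)+x) → 9/2.
Limit = 9/2.

Final answer: 9/2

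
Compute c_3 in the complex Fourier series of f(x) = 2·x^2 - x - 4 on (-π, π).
Compute the real Fourier coefficients first: a_3 = -8/9, b_3 = -2/3.
Then c_3 = (a_3 − i·b_3)/2 = -4/9 + i/3.

Final answer: -4/9 + i/3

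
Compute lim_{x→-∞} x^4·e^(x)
This is a 0·∞ indeterminate form at x → -∞.
Rewrite the product as x^4 / e^(-x) (an ∞/∞ form) and apply L'Hôpital, or use the standard hierarchy e^(|x|) ≫ |x^4| as x → -∞.
The indeterminate product → 0, so the limit = 0.

Final answer: 0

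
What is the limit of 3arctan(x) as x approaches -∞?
Evaluate the dominant behaviour as x → -∞; each term tends to a finite value or vanishes.
Limit = -3·π/2.

Final answer: -3·π/2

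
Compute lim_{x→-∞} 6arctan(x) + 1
Evaluate the dominant behaviour as x → -∞; each term tends to a finite value or vanishes.
Limit = 1 - 3·π.

Final answer: 1 - 3·π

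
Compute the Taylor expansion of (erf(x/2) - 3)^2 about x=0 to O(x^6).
-3·x^5/(80·√(π)) - x^4/(6·π) + x^3/(2·√(π)) + x^2/π - 6·x/√(π) + 9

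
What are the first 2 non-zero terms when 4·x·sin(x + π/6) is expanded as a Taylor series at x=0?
2·√(3)·x^2 + 2·x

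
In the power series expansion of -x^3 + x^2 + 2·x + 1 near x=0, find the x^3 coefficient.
Expand to order 3: -x^3 + x^2 + 2·x + 1 = -x^3 + x^2 + 2·x + 1 + O(x^4).
The coefficient of x^3 is -1.

Final answer: -1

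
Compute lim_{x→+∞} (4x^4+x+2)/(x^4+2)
This is an ∞/∞ indeterminate form as x → +∞.
Divide numerator and denominator by x^4 and let the lower-order terms vanish; the leading terms give 4/1 = 4.
Limit = 4.

Final answer: 4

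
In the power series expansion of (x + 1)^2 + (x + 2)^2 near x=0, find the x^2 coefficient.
Expand to order 2: (x + 1)^2 + (x + 2)^2 = 2·x^2 + 6·x + 5 + O(x^3).
The coefficient of x^2 is 2.

Final answer: 2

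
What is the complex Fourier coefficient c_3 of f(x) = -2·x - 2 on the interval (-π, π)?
Compute the real Fourier coefficients first: a_3 = 0, b_3 = -4/3.
Then c_3 = (a_3 − i·b_3)/2 = 2·i/3.

Final answer: 2·i/3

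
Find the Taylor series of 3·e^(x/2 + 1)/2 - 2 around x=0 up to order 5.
e·x^5/2560 + e·x^4/256 + e·x^3/32 + 3·e·x^2/16 + 3·e·x/4 - 2 + 3·e/2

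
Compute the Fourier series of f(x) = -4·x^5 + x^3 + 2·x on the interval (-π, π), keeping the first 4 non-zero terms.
(-968 - 8·π^4 + 162·π^2)·sin(x) + (-21·π^2 + 59/2 + 4·π^4)·sin(2·x) + (-8·π^4/3 - 248/81 + 178·π^2/27)·sin(3·x) + (-3·π^2 + 1/8 + 2·π^4)·sin(4·x)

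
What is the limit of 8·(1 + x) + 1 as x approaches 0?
Direct substitution at x = 0 gives 9.

Final answer: 9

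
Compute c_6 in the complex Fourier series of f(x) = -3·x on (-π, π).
Compute the real Fourier coefficients first: a_6 = 0, b_6 = 1.
Then c_6 = (a_6 − i·b_6)/2 = -i/2.

Final answer: -i/2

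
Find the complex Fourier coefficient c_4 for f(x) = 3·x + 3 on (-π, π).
Compute the real Fourier coefficients first: a_4 = 0, b_4 = -3/2.
Then c_4 = (a_4 − i·b_4)/2 = 3·i/4.

Final answer: 3·i/4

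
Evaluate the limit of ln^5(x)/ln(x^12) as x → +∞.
This is an ∞/∞ indeterminate form as x → +∞.
Write ln(x^12) = 12·ln(x), reducing the quotient to ln^4(x)/12 → ∞.
Limit = ∞.

Final answer: ∞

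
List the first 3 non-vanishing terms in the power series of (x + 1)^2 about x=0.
x^2 + 2·x + 1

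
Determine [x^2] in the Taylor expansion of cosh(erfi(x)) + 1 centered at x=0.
Expand to order 2: cosh(erfi(x)) + 1 = 2·x^2/π + 2 + O(x^3).
The coefficient of x^2 is 2/π.

Final answer: 2/π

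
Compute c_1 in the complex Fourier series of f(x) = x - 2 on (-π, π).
Compute the real Fourier coefficients first: a_1 = 0, b_1 = 2.
Then c_1 = (a_1 − i·b_1)/2 = -i.

Final answer: -i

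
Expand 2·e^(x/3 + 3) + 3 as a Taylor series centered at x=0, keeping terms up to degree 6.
x^6·e^(3)/262440 + x^5·e^(3)/14580 + x^4·e^(3)/972 + x^3·e^(3)/81 + x^2·e^(3)/9 + 2·x·e^(3)/3 + 3 + 2·e^(3)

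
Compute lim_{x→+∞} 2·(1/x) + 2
Evaluate the dominant behaviour as x → +∞; each term tends to a finite value or vanishes.
Limit = 2.

Final answer: 2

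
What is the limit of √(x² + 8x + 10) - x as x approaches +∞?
As x → +∞: multiply by the conjugate to get (8x+10)/(√(x²+8x+10)+x); the denominator ~ 2x, so the limit is 8/2 = 4.
Limit = 4.

Final answer: 4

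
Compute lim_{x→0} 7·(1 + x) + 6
Direct substitution at x = 0 gives 13.

Final answer: 13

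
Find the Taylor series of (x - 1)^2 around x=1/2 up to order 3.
1/4 - (x - 1/2) + (x - 1/2)^2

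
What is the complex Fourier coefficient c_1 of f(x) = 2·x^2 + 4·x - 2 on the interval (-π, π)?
Compute the real Fourier coefficients first: a_1 = -8, b_1 = 8.
Then c_1 = (a_1 − i·b_1)/2 = -4 - 4·i.

Final answer: -4 - 4·i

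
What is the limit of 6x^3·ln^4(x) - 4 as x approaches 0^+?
The product is a 0·∞ indeterminate form at x → 0⁺.
Rewrite the product as 6·ln^4(x) / x^(-3) and apply L'Hôpital, or use the standard hierarchy x^(-3) ≫ |ln x|^4 as x → 0⁺.
The indeterminate product → 0, so the limit = -4.

Final answer: -4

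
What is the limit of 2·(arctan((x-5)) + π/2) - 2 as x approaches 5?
Direct substitution at x = 5 gives -2 + π.

Final answer: -2 + π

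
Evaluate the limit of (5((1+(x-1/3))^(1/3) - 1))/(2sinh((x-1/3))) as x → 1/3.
Both numerator and denominator → 0 as x → 1/3; this is a 0/0 indeterminate form.
Expand each to leading order near x = 1/3: numerator ~ 5·(x - 1/3)/3, denominator ~ 2·(x - 1/3).
The limit of the ratio is 5/6.

Final answer: 5/6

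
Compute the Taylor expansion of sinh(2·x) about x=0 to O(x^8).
8·x^7/315 + 4·x^5/15 + 4·x^3/3 + 2·x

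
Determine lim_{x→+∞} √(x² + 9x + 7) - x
This is an ∞ − ∞ indeterminate form.
Multiply and divide by the conjugate √(x²+9x + 7) + x; the x² terms cancel, leaving (9x + 7)/(√(x²+9x + 7)+x) → 9/2.
Limit = 9/2.

Final answer: 9/2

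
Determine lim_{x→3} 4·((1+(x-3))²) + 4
Direct substitution at x = 3 gives 8.

Final answer: 8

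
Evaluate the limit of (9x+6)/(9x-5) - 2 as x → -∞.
Evaluate the dominant behaviour as x → -∞; each term tends to a finite value or vanishes.
Limit = -1.

Final answer: -1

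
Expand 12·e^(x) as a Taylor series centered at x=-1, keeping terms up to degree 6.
12·e^(-1) + 12·e^(-1)·(x + 1) + 6·e^(-1)·(x + 1)^2 + 2·e^(-1)·(x + 1)^3 + e^(-1)·(x + 1)^4/2 + e^(-1)·(x + 1)^5/10 + e^(-1)·(x + 1)^6/60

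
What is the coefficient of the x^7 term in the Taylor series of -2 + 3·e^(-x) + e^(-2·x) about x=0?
Expand to order 7: -2 + 3·e^(-x) + e^(-2·x) = -131·x^7/5040 + 67·x^6/720 - 7·x^5/24 + 19·x^4/24 - 11·x^3/6 + 7·x^2/2 - 5·x + 2 + O(x^8).
The coefficient of x^7 is -131/5040.

Final answer: -131/5040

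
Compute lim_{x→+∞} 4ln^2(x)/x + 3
The quotient is an ∞/∞ indeterminate form as x → +∞.
The polynomial denominator x dominates the logarithmic numerator (any positive power of x ≫ ln^2(x) as x → ∞), so the quotient → 0.
Adding the constant: 0 + 3 = 3. Limit = 3.

Final answer: 3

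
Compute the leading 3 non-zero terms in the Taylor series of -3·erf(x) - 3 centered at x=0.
2·x^3/√(π) - 6·x/√(π) - 3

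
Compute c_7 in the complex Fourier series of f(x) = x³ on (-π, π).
Compute the real Fourier coefficients first: a_7 = 0, b_7 = -12/343 + 2·π^2/7.
Then c_7 = (a_7 − i·b_7)/2 = -i·π^2/7 + 6·i/343.

Final answer: -i·π^2/7 + 6·i/343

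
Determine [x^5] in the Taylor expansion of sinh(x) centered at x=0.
Expand to order 5: sinh(x) = x^5/120 + x^3/6 + x + O(x^6).
The coefficient of x^5 is 1/120.

Final answer: 1/120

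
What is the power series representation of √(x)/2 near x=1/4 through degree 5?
1/4 + (x - 1/4)/2 - (x - 1/4)^2/2 + (x - 1/4)^3 - 5·(x - 1/4)^4/2 + 7·(x - 1/4)^5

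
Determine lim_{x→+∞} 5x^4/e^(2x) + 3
The quotient is an ∞/∞ indeterminate form as x → +∞.
The exponential denominator e^(2x) dominates the polynomial numerator (e^x ≫ x^4 as x → ∞), so the quotient → 0.
Adding the constant: 0 + 3 = 3. Limit = 3.

Final answer: 3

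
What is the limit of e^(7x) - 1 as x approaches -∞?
Evaluate the dominant behaviour as x → -∞; each term tends to a finite value or vanishes.
Limit = -1.

Final answer: -1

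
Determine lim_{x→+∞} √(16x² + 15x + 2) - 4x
As x → +∞: multiply by the conjugate to get (15x+2)/(√(16x²+15x+2)+4x); the denominator ~ 8x, so the limit is 15/8.
Limit = 15/8.

Final answer: 15/8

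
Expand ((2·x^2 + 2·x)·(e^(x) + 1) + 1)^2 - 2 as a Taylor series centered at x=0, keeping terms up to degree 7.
2491·x^7/180 + 428·x^6/15 + 95·x^5/2 + 188·x^4/3 + 54·x^3 + 28·x^2 + 8·x - 1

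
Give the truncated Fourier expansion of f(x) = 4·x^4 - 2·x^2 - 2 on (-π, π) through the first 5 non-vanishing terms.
(200 - 32·π^2)·cos(x) + (-14 + 8·π^2)·cos(2·x) + (88/27 - 32·π^2/9)·cos(3·x) + (-5/4 + 2·π^2)·cos(4·x) - 2·π^2/3 - 2 + 4·π^4/5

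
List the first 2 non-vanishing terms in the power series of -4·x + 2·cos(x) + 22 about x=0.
24 - 4·x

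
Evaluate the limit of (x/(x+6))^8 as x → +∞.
As x → +∞: x/(x+6) = 1/(1 + 6/x) → 1, and the 8th power of a limit-1 base also → 1.
Limit = 1.

Final answer: 1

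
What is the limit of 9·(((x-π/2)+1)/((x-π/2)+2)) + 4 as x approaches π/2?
Direct substitution at x = π/2 gives 17/2.

Final answer: 17/2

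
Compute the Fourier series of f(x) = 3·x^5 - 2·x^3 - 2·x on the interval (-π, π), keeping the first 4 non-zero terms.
(-124·π^2 + 6·π^4 + 740)·sin(x) + (-3·π^4 - 47/2 + 17·π^2)·sin(2·x) + (-52·π^2/9 + 68/27 + 2·π^4)·sin(3·x) + (-3·π^4/2 - 5/64 + 23·π^2/8)·sin(4·x)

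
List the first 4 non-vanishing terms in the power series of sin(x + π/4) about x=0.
-√(2)·x^3/12 - √(2)·x^2/4 + √(2)·x/2 + √(2)/2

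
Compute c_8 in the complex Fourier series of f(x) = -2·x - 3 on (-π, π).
Compute the real Fourier coefficients first: a_8 = 0, b_8 = 1/2.
Then c_8 = (a_8 − i·b_8)/2 = -i/4.

Final answer: -i/4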